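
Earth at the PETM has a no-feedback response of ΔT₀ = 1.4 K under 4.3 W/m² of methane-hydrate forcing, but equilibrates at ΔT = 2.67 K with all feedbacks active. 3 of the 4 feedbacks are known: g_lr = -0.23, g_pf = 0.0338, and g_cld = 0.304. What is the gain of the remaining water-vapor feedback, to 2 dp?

Amplification A = ΔT/ΔT₀ = 2.67/1.4 = 1.907.
Total gain g = 1 − 1/A = 1 − 1/1.907 = 0.4756.
Known gains sum to -0.23 + 0.0338 + 0.304 = 0.1078.
g_wv = 0.4756 − 0.1078 = 0.37.

0.37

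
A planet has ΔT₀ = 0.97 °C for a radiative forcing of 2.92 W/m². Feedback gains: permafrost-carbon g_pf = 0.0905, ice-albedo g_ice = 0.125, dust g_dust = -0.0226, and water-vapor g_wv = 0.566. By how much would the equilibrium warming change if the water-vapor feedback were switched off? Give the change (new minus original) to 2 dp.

Original: g = 0.7589, ΔT = 0.97/(1−0.7589) = 4.0232 °C.
Without water-vapor: g' = 0.1929, ΔT' = 0.97/(1−0.1929) = 1.2018 °C.
Change = 1.2018 − 4.0232 = -2.82 °C.

-2.82 °C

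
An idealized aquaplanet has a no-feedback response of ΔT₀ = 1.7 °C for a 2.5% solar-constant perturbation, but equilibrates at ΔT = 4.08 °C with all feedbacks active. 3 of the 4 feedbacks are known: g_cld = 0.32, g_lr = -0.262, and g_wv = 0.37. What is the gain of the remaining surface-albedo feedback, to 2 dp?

0.16

Amplification A = ΔT/ΔT₀ = 4.08/1.7 = 2.4.
Total gain g = 1 − 1/A = 1 − 1/2.4 = 0.5833.
Known gains sum to 0.32 − 0.262 + 0.37 = 0.428.
g_alb = 0.5833 − 0.428 = 0.16.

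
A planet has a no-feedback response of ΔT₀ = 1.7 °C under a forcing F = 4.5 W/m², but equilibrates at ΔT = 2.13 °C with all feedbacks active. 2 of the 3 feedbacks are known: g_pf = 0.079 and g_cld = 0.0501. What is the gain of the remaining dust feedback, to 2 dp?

Amplification A = ΔT/ΔT₀ = 2.13/1.7 = 1.253.
Total gain g = 1 − 1/A = 1 − 1/1.253 = 0.2019.
Known gains sum to 0.079 + 0.0501 = 0.1291.
g_dust = 0.2019 − 0.1291 = 0.07.

0.07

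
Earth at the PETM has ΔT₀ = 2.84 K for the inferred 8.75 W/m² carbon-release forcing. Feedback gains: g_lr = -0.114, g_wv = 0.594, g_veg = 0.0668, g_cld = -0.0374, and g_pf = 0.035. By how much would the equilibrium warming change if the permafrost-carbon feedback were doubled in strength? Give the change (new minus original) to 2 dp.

Original: g = 0.5444, ΔT = 2.84/(1−0.5444) = 6.2335 K.
With doubled permafrost-carbon: g' = 0.5794, ΔT' = 2.84/(1−0.5794) = 6.7523 K.
Change = 6.7523 − 6.2335 = 0.52 K.

0.52 K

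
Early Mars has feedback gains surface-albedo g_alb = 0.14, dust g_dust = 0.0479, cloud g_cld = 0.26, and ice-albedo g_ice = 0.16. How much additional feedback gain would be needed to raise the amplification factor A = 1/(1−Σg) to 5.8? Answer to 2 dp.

Current total gain = 0.6079.
Target gain for A = 5.8: g* = 1 − 1/5.8 = 0.8276.
Additional gain needed = 0.8276 − 0.6079 = 0.22.

0.22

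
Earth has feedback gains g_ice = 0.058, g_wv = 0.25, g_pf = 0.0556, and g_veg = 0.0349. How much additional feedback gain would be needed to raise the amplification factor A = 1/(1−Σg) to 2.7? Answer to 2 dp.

Current total gain = 0.3985.
Target gain for A = 2.7: g* = 1 − 1/2.7 = 0.6296.
Additional gain needed = 0.6296 − 0.3985 = 0.23.

0.23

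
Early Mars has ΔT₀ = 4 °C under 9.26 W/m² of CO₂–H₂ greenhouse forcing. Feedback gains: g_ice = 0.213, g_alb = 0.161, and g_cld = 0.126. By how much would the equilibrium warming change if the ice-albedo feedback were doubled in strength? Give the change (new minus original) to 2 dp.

Original: g = 0.5, ΔT = 4/(1−0.5) = 8.0000 °C.
With doubled ice-albedo: g' = 0.713, ΔT' = 4/(1−0.713) = 13.9373 °C.
Change = 13.9373 − 8.0000 = 5.94 °C.

5.94 °C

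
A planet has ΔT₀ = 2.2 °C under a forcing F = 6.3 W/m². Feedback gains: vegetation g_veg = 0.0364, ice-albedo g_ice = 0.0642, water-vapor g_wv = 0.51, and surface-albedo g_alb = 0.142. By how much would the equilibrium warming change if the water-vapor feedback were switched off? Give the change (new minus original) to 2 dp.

-5.99 °C

Original: g = 0.7526, ΔT = 2.2/(1−0.7526) = 8.8925 °C.
Without water-vapor: g' = 0.2426, ΔT' = 2.2/(1−0.2426) = 2.9047 °C.
Change = 2.9047 − 8.8925 = -5.99 °C.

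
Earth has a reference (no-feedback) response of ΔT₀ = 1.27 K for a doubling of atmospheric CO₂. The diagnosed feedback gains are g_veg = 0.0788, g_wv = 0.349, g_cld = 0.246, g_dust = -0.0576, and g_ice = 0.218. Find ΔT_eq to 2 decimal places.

7.66 K

Total gain g = 0.0788 + 0.349 + 0.246 − 0.0576 + 0.218 = 0.8342.
Amplification A = 1/(1 − 0.8342) = 6.031.
ΔT = 1.27 × 6.031 = 7.66 K.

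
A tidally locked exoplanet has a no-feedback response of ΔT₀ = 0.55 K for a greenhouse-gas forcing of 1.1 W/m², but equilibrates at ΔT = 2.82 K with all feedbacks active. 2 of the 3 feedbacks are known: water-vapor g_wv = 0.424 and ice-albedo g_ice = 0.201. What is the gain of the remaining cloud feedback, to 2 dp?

Amplification A = ΔT/ΔT₀ = 2.82/0.55 = 5.127.
Total gain g = 1 − 1/A = 1 − 1/5.127 = 0.805.
Known gains sum to 0.424 + 0.201 = 0.625.
g_cld = 0.805 − 0.625 = 0.18.

0.18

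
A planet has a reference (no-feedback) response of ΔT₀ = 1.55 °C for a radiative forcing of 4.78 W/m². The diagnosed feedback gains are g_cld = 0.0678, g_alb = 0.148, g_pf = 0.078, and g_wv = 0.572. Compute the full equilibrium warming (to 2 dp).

Total gain g = 0.0678 + 0.148 + 0.078 + 0.572 = 0.8658.
Amplification A = 1/(1 − 0.8658) = 7.452.
ΔT = 1.55 × 7.452 = 11.55 °C.

11.55 °C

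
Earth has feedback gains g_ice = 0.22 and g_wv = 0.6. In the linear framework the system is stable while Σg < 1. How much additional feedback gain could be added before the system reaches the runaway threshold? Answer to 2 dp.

0.18

Current total gain = 0.22 + 0.6 = 0.82.
Margin to runaway = 1 − 0.82 = 0.18.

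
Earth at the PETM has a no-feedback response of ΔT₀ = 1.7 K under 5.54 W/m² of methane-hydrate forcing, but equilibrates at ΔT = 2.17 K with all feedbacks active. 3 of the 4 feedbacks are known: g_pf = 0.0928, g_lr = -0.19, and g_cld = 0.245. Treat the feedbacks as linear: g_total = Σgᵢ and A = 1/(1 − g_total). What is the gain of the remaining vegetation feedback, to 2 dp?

0.07

Amplification A = ΔT/ΔT₀ = 2.17/1.7 = 1.276.
Total gain g = 1 − 1/A = 1 − 1/1.276 = 0.2163.
Known gains sum to 0.0928 − 0.19 + 0.245 = 0.1478.
g_veg = 0.2163 − 0.1478 = 0.07.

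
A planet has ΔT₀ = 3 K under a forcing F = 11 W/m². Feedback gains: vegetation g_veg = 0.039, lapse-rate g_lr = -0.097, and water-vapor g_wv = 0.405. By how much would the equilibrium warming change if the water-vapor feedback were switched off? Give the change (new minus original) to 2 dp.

-1.76 K

Original: g = 0.347, ΔT = 3/(1−0.347) = 4.5942 K.
Without water-vapor: g' = -0.058, ΔT' = 3/(1+0.058) = 2.8355 K.
Change = 2.8355 − 4.5942 = -1.76 K.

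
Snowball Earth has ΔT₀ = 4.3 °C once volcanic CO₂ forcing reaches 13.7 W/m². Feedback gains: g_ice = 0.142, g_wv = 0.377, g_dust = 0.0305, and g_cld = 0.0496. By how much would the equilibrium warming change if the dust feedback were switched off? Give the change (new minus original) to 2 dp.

-0.76 °C

Original: g = 0.5991, ΔT = 4.3/(1−0.5991) = 10.7259 °C.
Without dust: g' = 0.5686, ΔT' = 4.3/(1−0.5686) = 9.9675 °C.
Change = 9.9675 − 10.7259 = -0.76 °C.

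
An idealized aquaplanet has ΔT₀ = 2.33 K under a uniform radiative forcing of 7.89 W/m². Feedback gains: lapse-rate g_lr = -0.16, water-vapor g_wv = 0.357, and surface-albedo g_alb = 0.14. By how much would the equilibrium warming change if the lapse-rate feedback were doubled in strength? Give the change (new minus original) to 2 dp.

-0.68 K

Original: g = 0.337, ΔT = 2.33/(1−0.337) = 3.5143 K.
With doubled lapse-rate: g' = 0.177, ΔT' = 2.33/(1−0.177) = 2.8311 K.
Change = 2.8311 − 3.5143 = -0.68 K.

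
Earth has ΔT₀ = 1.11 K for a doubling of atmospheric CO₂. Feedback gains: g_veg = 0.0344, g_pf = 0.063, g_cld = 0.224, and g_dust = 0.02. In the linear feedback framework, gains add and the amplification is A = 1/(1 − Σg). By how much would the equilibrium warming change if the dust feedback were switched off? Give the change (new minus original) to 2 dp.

-0.05 K

Original: g = 0.3414, ΔT = 1.11/(1−0.3414) = 1.6854 K.
Without dust: g' = 0.3214, ΔT' = 1.11/(1−0.3214) = 1.6357 K.
Change = 1.6357 − 1.6854 = -0.05 K.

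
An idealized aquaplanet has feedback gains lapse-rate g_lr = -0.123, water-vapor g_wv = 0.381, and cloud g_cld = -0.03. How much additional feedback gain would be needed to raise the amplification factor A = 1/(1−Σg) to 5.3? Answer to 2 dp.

Current total gain = 0.228.
Target gain for A = 5.3: g* = 1 − 1/5.3 = 0.8113.
Additional gain needed = 0.8113 − 0.228 = 0.58.

0.58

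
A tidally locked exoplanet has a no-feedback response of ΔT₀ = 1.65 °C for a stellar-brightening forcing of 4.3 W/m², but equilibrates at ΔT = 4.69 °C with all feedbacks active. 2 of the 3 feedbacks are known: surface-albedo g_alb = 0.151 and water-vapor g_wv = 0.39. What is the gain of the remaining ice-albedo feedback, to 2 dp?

Amplification A = ΔT/ΔT₀ = 4.69/1.65 = 2.842.
Total gain g = 1 − 1/A = 1 − 1/2.842 = 0.6481.
Known gains sum to 0.151 + 0.39 = 0.541.
g_ice = 0.6481 − 0.541 = 0.11.

0.11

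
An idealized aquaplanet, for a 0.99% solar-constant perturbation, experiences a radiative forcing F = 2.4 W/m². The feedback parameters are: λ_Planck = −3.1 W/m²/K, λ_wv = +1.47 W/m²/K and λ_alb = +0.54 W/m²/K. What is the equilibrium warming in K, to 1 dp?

2.2 K

Net feedback parameter λ = (−3.1) + (+1.47) + (+0.54) = -1.09 W/m²/K.
ΔT = −F/λ = −2.4/(-1.09) = 2.2 K.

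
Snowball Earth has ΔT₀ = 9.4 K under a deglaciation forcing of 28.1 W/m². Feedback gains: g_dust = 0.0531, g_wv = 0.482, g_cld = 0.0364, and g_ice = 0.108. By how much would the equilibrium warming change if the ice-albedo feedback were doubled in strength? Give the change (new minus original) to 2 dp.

14.91 K

Original: g = 0.6795, ΔT = 9.4/(1−0.6795) = 29.3292 K.
With doubled ice-albedo: g' = 0.7875, ΔT' = 9.4/(1−0.7875) = 44.2353 K.
Change = 44.2353 − 29.3292 = 14.91 K.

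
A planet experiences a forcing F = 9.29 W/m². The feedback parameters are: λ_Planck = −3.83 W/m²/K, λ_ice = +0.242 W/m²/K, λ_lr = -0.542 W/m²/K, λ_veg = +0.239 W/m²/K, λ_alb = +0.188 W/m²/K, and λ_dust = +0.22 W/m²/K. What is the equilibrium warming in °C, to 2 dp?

2.67 °C

Net feedback parameter λ = (−3.83) + (+0.242) + (-0.542) + (+0.239) + (+0.188) + (+0.22) = -3.483 W/m²/K.
ΔT = −F/λ = −9.29/(-3.483) = 2.67 °C.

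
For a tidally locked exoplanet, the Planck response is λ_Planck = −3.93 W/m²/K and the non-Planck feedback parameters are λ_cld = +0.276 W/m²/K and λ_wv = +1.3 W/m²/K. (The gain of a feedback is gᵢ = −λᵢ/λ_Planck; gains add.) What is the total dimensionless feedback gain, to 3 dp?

0.401

Convert to gains: g_cld = 0.276/3.93 = 0.07023; g_wv = 1.3/3.93 = 0.3308.
Total gain g = 0.40103.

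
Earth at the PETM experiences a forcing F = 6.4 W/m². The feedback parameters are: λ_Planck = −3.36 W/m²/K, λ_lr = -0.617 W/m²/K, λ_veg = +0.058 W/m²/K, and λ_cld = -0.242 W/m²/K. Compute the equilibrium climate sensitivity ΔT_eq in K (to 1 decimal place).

Net feedback parameter λ = (−3.36) + (-0.617) + (+0.058) + (-0.242) = -4.161 W/m²/K.
ΔT = −F/λ = −6.4/(-4.161) = 1.5 K.

1.5 K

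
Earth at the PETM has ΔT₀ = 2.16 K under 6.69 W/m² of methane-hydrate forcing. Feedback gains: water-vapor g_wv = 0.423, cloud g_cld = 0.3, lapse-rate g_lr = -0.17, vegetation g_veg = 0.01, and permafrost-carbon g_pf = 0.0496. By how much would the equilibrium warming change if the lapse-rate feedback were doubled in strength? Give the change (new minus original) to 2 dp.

Original: g = 0.6126, ΔT = 2.16/(1−0.6126) = 5.5756 K.
With doubled lapse-rate: g' = 0.4426, ΔT' = 2.16/(1−0.4426) = 3.8751 K.
Change = 3.8751 − 5.5756 = -1.70 K.

-1.70 K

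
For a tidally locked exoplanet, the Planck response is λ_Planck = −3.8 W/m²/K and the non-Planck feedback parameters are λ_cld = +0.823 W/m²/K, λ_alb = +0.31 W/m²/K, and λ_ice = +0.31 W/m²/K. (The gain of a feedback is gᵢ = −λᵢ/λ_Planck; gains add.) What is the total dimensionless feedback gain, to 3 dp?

0.380

Convert to gains: g_cld = 0.823/3.8 = 0.2166; g_alb = 0.31/3.8 = 0.08158; g_ice = 0.31/3.8 = 0.08158.
Total gain g = 0.37976.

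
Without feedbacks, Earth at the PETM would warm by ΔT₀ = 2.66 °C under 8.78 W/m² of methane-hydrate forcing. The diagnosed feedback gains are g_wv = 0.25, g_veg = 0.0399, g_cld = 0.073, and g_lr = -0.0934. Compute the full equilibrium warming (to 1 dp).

Total gain g = 0.25 + 0.0399 + 0.073 − 0.0934 = 0.2695.
Amplification A = 1/(1 − 0.2695) = 1.369.
ΔT = 2.66 × 1.369 = 3.6 °C.

3.6 °C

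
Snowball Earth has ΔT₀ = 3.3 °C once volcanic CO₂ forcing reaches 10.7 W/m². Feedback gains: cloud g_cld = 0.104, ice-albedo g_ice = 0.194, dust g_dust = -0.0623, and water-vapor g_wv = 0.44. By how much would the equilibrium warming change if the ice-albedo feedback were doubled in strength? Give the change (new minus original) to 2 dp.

Original: g = 0.6757, ΔT = 3.3/(1−0.6757) = 10.1758 °C.
With doubled ice-albedo: g' = 0.8697, ΔT' = 3.3/(1−0.8697) = 25.3262 °C.
Change = 25.3262 − 10.1758 = 15.15 °C.

15.15 °C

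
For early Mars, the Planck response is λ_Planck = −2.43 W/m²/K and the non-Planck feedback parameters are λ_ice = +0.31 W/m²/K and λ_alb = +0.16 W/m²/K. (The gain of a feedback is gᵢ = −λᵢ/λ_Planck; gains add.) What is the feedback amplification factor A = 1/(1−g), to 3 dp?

Convert to gains: g_ice = 0.31/2.43 = 0.1276; g_alb = 0.16/2.43 = 0.06584.
Total gain g = 0.19344.
A = 1/(1 − 0.19344) = 1.240.

1.240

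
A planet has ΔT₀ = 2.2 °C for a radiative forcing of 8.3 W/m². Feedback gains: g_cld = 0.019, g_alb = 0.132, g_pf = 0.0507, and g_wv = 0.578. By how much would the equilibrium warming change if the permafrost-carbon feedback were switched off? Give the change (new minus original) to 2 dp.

Original: g = 0.7797, ΔT = 2.2/(1−0.7797) = 9.9864 °C.
Without permafrost-carbon: g' = 0.729, ΔT' = 2.2/(1−0.729) = 8.1181 °C.
Change = 8.1181 − 9.9864 = -1.87 °C.

-1.87 °C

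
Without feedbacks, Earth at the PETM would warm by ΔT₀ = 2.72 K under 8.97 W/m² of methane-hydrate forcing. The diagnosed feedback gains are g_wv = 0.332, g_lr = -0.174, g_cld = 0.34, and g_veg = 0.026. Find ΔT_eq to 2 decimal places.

Total gain g = 0.332 − 0.174 + 0.34 + 0.026 = 0.524.
Amplification A = 1/(1 − 0.524) = 2.101.
ΔT = 2.72 × 2.101 = 5.71 K.

5.71 K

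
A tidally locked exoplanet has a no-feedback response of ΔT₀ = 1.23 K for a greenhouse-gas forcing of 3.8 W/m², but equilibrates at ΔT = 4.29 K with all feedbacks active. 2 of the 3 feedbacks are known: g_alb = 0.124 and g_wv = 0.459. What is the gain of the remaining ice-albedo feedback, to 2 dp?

Amplification A = ΔT/ΔT₀ = 4.29/1.23 = 3.488.
Total gain g = 1 − 1/A = 1 − 1/3.488 = 0.7133.
Known gains sum to 0.124 + 0.459 = 0.583.
g_ice = 0.7133 − 0.583 = 0.13.

0.13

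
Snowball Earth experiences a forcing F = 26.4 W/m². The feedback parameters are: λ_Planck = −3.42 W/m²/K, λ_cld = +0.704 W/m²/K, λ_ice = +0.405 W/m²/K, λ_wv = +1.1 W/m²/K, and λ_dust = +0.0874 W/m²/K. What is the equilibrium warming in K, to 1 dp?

23.5 K

Net feedback parameter λ = (−3.42) + (+0.704) + (+0.405) + (+1.1) + (+0.0874) = -1.1236 W/m²/K.
ΔT = −F/λ = −26.4/(-1.1236) = 23.5 K.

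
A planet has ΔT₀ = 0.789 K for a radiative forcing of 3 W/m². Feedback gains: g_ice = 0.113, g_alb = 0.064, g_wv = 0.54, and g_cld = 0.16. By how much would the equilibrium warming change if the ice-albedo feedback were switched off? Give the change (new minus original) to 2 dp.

-3.07 K

Original: g = 0.877, ΔT = 0.789/(1−0.877) = 6.4146 K.
Without ice-albedo: g' = 0.764, ΔT' = 0.789/(1−0.764) = 3.3432 K.
Change = 3.3432 − 6.4146 = -3.07 K.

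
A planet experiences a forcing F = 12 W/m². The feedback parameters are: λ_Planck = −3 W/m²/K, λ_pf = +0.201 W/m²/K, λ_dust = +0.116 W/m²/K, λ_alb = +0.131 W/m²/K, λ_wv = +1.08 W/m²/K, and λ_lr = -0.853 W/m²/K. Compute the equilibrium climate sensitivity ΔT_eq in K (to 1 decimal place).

5.2 K

Net feedback parameter λ = (−3) + (+0.201) + (+0.116) + (+0.131) + (+1.08) + (-0.853) = -2.325 W/m²/K.
ΔT = −F/λ = −12/(-2.325) = 5.2 K.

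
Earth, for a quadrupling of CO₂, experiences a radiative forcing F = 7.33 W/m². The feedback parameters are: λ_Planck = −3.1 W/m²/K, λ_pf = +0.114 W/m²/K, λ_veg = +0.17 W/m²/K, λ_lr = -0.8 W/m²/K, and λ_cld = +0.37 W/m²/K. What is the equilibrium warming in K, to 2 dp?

2.26 K

Net feedback parameter λ = (−3.1) + (+0.114) + (+0.17) + (-0.8) + (+0.37) = -3.246 W/m²/K.
ΔT = −F/λ = −7.33/(-3.246) = 2.26 K.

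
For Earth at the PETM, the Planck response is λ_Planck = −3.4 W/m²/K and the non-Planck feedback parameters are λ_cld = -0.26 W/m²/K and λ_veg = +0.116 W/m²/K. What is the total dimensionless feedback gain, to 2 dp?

Convert to gains: g_cld = -0.26/3.4 = -0.07647; g_veg = 0.116/3.4 = 0.03412.
Total gain g = -0.04235.

-0.04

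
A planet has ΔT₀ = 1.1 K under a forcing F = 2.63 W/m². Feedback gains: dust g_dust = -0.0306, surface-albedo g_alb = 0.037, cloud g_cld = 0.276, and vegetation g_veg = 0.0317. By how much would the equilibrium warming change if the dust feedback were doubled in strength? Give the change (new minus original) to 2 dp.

-0.07 K

Original: g = 0.3141, ΔT = 1.1/(1−0.3141) = 1.6037 K.
With doubled dust: g' = 0.2835, ΔT' = 1.1/(1−0.2835) = 1.5352 K.
Change = 1.5352 − 1.6037 = -0.07 K.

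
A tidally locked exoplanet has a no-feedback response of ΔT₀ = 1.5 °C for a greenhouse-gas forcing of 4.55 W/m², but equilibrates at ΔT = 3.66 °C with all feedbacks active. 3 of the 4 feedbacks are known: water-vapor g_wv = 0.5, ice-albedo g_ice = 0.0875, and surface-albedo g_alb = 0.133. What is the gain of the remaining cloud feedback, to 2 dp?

-0.13

Amplification A = ΔT/ΔT₀ = 3.66/1.5 = 2.44.
Total gain g = 1 − 1/A = 1 − 1/2.44 = 0.5902.
Known gains sum to 0.5 + 0.0875 + 0.133 = 0.7205.
g_cld = 0.5902 − 0.7205 = -0.13.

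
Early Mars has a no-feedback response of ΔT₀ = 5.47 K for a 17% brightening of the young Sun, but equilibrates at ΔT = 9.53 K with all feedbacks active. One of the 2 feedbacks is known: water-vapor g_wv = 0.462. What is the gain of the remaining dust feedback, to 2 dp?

Amplification A = ΔT/ΔT₀ = 9.53/5.47 = 1.742.
Total gain g = 1 − 1/A = 1 − 1/1.742 = 0.4259.
The known gain is 0.462.
g_dust = 0.4259 − 0.462 = -0.04.

-0.04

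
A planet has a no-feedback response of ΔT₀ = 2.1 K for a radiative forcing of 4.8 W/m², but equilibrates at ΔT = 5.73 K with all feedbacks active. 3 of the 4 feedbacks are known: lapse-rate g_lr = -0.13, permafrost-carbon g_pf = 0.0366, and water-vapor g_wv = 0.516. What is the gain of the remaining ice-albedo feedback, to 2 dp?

0.21

Amplification A = ΔT/ΔT₀ = 5.73/2.1 = 2.729.
Total gain g = 1 − 1/A = 1 − 1/2.729 = 0.6336.
Known gains sum to -0.13 + 0.0366 + 0.516 = 0.4226.
g_ice = 0.6336 − 0.4226 = 0.21.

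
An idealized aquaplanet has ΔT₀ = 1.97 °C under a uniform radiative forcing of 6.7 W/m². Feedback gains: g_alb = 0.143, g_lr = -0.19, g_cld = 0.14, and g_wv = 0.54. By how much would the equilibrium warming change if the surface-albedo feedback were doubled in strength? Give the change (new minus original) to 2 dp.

Original: g = 0.633, ΔT = 1.97/(1−0.633) = 5.3678 °C.
With doubled surface-albedo: g' = 0.776, ΔT' = 1.97/(1−0.776) = 8.7946 °C.
Change = 8.7946 − 5.3678 = 3.43 °C.

3.43 °C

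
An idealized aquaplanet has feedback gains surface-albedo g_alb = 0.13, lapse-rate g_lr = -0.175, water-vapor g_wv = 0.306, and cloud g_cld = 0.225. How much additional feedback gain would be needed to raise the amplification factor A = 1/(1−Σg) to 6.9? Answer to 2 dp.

Current total gain = 0.486.
Target gain for A = 6.9: g* = 1 − 1/6.9 = 0.8551.
Additional gain needed = 0.8551 − 0.486 = 0.37.

0.37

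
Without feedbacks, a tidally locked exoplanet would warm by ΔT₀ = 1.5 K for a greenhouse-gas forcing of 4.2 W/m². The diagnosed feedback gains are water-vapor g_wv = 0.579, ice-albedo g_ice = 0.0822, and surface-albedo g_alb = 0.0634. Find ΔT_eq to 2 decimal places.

5.45 K

Total gain g = 0.579 + 0.0822 + 0.0634 = 0.7246.
Amplification A = 1/(1 − 0.7246) = 3.631.
ΔT = 1.5 × 3.631 = 5.45 K.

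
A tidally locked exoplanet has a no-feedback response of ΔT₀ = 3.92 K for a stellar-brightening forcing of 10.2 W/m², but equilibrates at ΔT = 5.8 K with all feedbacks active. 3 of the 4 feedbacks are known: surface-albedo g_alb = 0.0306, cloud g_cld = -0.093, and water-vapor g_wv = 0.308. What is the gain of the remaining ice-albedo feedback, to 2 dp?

0.08

Amplification A = ΔT/ΔT₀ = 5.8/3.92 = 1.48.
Total gain g = 1 − 1/A = 1 − 1/1.48 = 0.3243.
Known gains sum to 0.0306 − 0.093 + 0.308 = 0.2456.
g_ice = 0.3243 − 0.2456 = 0.08.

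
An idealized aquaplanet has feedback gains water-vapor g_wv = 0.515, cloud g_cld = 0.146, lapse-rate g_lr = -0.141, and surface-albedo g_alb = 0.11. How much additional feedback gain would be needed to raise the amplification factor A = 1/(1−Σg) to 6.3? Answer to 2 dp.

Current total gain = 0.63.
Target gain for A = 6.3: g* = 1 − 1/6.3 = 0.8413.
Additional gain needed = 0.8413 − 0.63 = 0.21.

0.21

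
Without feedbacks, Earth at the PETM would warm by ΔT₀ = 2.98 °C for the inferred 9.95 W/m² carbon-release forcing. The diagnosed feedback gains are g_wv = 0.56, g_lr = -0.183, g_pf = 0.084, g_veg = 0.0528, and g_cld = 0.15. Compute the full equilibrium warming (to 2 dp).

Total gain g = 0.56 − 0.183 + 0.084 + 0.0528 + 0.15 = 0.6638.
Amplification A = 1/(1 − 0.6638) = 2.974.
ΔT = 2.98 × 2.974 = 8.86 °C.

8.86 °C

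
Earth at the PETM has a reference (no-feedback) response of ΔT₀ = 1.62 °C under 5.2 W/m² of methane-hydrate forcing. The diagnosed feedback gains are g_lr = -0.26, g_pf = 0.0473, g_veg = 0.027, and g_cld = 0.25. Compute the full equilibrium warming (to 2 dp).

Total gain g = -0.26 + 0.0473 + 0.027 + 0.25 = 0.0643.
Amplification A = 1/(1 − 0.0643) = 1.069.
ΔT = 1.62 × 1.069 = 1.73 °C.

1.73 °C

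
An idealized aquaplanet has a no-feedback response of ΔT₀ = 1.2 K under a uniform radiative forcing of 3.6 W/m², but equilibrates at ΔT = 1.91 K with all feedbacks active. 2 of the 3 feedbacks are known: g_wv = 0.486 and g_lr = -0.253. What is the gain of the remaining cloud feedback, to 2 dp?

Amplification A = ΔT/ΔT₀ = 1.91/1.2 = 1.592.
Total gain g = 1 − 1/A = 1 − 1/1.592 = 0.3719.
Known gains sum to 0.486 − 0.253 = 0.233.
g_cld = 0.3719 − 0.233 = 0.14.

0.14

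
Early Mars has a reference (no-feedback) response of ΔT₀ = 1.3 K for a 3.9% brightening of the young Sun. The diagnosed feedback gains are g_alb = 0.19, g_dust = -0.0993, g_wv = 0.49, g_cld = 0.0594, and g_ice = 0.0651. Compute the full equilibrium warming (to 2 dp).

Total gain g = 0.19 − 0.0993 + 0.49 + 0.0594 + 0.0651 = 0.7052.
Amplification A = 1/(1 − 0.7052) = 3.392.
ΔT = 1.3 × 3.392 = 4.41 K.

4.41 K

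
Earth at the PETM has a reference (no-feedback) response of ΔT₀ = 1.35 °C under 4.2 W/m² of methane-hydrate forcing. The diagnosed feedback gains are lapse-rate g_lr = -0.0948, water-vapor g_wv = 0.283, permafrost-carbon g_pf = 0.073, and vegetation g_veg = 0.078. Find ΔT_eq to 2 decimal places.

2.04 °C

Total gain g = -0.0948 + 0.283 + 0.073 + 0.078 = 0.3392.
Amplification A = 1/(1 − 0.3392) = 1.513.
ΔT = 1.35 × 1.513 = 2.04 °C.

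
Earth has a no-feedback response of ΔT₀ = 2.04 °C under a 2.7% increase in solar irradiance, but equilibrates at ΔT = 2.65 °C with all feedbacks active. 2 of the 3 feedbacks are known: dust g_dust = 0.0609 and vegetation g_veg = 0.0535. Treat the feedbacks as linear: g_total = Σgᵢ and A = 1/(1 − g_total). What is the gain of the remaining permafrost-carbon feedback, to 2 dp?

0.12

Amplification A = ΔT/ΔT₀ = 2.65/2.04 = 1.299.
Total gain g = 1 − 1/A = 1 − 1/1.299 = 0.2302.
Known gains sum to 0.0609 + 0.0535 = 0.1144.
g_pf = 0.2302 − 0.1144 = 0.12.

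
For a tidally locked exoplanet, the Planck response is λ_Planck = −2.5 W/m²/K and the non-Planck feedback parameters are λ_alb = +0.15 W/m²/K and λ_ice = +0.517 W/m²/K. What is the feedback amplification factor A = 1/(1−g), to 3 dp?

Convert to gains: g_alb = 0.15/2.5 = 0.06; g_ice = 0.517/2.5 = 0.2068.
Total gain g = 0.2668.
A = 1/(1 − 0.2668) = 1.364.

1.364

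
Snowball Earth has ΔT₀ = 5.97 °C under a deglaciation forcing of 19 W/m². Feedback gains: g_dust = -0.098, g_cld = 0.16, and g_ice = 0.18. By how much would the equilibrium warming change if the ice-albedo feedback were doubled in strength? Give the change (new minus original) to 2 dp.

Original: g = 0.242, ΔT = 5.97/(1−0.242) = 7.8760 °C.
With doubled ice-albedo: g' = 0.422, ΔT' = 5.97/(1−0.422) = 10.3287 °C.
Change = 10.3287 − 7.8760 = 2.45 °C.

2.45 °C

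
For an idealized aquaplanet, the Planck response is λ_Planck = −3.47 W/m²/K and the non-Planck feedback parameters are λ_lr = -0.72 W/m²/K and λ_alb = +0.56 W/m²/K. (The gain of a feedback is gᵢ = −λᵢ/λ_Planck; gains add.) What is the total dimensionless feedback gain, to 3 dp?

-0.046

Convert to gains: g_lr = -0.72/3.47 = -0.2075; g_alb = 0.56/3.47 = 0.1614.
Total gain g = -0.0461.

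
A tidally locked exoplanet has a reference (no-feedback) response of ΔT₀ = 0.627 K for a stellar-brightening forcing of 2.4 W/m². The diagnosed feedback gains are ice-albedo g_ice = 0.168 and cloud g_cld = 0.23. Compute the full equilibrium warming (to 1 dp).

Total gain g = 0.168 + 0.23 = 0.398.
Amplification A = 1/(1 − 0.398) = 1.661.
ΔT = 0.627 × 1.661 = 1.0 K.

1.0 K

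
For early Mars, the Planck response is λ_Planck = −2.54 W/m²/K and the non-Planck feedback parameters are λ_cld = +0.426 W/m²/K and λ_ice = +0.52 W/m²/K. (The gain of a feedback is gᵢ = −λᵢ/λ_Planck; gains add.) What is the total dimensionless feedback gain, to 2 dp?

0.37

Convert to gains: g_cld = 0.426/2.54 = 0.1677; g_ice = 0.52/2.54 = 0.2047.
Total gain g = 0.3724.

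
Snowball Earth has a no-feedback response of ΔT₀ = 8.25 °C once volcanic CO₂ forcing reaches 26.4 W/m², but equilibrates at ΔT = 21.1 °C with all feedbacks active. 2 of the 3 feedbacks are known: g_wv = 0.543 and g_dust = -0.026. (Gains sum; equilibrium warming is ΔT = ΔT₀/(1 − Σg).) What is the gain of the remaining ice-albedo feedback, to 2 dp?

Amplification A = ΔT/ΔT₀ = 21.1/8.25 = 2.558.
Total gain g = 1 − 1/A = 1 − 1/2.558 = 0.6091.
Known gains sum to 0.543 − 0.026 = 0.517.
g_ice = 0.6091 − 0.517 = 0.09.

0.09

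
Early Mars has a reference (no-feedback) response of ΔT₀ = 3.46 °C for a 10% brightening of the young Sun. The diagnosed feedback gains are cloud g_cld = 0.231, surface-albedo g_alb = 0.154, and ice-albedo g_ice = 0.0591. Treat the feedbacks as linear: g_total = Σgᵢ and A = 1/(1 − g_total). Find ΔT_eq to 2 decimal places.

Total gain g = 0.231 + 0.154 + 0.0591 = 0.4441.
Amplification A = 1/(1 − 0.4441) = 1.799.
ΔT = 3.46 × 1.799 = 6.22 °C.

6.22 °C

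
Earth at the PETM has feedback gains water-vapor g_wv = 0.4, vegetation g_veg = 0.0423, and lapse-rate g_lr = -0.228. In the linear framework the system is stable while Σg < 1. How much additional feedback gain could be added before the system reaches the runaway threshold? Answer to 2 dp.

0.79

Current total gain = 0.4 + 0.0423 − 0.228 = 0.2143.
Margin to runaway = 1 − 0.2143 = 0.79.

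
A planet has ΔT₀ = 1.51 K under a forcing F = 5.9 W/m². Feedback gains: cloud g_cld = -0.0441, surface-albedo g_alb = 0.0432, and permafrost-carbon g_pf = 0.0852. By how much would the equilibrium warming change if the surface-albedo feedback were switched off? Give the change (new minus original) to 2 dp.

Original: g = 0.0843, ΔT = 1.51/(1−0.0843) = 1.6490 K.
Without surface-albedo: g' = 0.0411, ΔT' = 1.51/(1−0.0411) = 1.5747 K.
Change = 1.5747 − 1.6490 = -0.07 K.

-0.07 K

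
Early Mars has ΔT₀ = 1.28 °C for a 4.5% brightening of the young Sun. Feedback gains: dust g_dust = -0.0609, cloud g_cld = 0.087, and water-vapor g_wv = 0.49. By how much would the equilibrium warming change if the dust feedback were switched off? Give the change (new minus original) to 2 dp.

0.38 °C

Original: g = 0.5161, ΔT = 1.28/(1−0.5161) = 2.6452 °C.
Without dust: g' = 0.577, ΔT' = 1.28/(1−0.577) = 3.0260 °C.
Change = 3.0260 − 2.6452 = 0.38 °C.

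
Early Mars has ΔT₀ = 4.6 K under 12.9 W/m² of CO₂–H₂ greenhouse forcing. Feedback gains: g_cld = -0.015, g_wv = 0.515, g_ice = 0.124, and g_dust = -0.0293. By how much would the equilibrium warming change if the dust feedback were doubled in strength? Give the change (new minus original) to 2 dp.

-0.77 K

Original: g = 0.5947, ΔT = 4.6/(1−0.5947) = 11.3496 K.
With doubled dust: g' = 0.5654, ΔT' = 4.6/(1−0.5654) = 10.5844 K.
Change = 10.5844 − 11.3496 = -0.77 K.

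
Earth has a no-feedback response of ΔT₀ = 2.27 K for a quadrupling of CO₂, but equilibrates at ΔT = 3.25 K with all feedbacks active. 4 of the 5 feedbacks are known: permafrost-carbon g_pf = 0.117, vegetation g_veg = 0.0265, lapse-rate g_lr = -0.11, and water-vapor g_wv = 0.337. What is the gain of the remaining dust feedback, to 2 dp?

-0.07

Amplification A = ΔT/ΔT₀ = 3.25/2.27 = 1.432.
Total gain g = 1 − 1/A = 1 − 1/1.432 = 0.3017.
Known gains sum to 0.117 + 0.0265 − 0.11 + 0.337 = 0.3705.
g_dust = 0.3017 − 0.3705 = -0.07.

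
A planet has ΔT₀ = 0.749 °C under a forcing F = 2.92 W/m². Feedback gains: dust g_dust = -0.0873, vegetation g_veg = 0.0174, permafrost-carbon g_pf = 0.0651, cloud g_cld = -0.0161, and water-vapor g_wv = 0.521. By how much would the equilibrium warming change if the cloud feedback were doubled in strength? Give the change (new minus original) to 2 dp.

-0.05 °C

Original: g = 0.5001, ΔT = 0.749/(1−0.5001) = 1.4983 °C.
With doubled cloud: g' = 0.484, ΔT' = 0.749/(1−0.484) = 1.4516 °C.
Change = 1.4516 − 1.4983 = -0.05 °C.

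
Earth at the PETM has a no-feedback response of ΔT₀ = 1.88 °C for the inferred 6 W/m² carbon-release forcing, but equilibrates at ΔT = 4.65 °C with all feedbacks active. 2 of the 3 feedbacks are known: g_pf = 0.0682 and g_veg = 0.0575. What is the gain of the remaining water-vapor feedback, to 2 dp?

Amplification A = ΔT/ΔT₀ = 4.65/1.88 = 2.473.
Total gain g = 1 − 1/A = 1 − 1/2.473 = 0.5956.
Known gains sum to 0.0682 + 0.0575 = 0.1257.
g_wv = 0.5956 − 0.1257 = 0.47.

0.47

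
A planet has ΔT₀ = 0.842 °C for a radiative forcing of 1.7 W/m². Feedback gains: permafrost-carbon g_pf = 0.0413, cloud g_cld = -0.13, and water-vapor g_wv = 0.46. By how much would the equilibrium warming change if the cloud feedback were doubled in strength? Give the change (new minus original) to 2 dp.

-0.23 °C

Original: g = 0.3713, ΔT = 0.842/(1−0.3713) = 1.3393 °C.
With doubled cloud: g' = 0.2413, ΔT' = 0.842/(1−0.2413) = 1.1098 °C.
Change = 1.1098 − 1.3393 = -0.23 °C.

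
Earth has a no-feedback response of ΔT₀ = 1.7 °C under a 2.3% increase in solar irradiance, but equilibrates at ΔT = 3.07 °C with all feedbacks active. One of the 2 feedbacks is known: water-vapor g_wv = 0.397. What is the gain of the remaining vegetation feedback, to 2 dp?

0.05

Amplification A = ΔT/ΔT₀ = 3.07/1.7 = 1.806.
Total gain g = 1 − 1/A = 1 − 1/1.806 = 0.4463.
The known gain is 0.397.
g_veg = 0.4463 − 0.397 = 0.05.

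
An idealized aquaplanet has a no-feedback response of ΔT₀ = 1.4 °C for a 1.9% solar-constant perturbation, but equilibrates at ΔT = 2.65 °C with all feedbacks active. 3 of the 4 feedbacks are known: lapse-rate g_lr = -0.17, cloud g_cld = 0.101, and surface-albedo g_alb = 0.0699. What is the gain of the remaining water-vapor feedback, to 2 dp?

Amplification A = ΔT/ΔT₀ = 2.65/1.4 = 1.893.
Total gain g = 1 − 1/A = 1 − 1/1.893 = 0.4717.
Known gains sum to -0.17 + 0.101 + 0.0699 = 0.0009.
g_wv = 0.4717 − 0.0009 = 0.47.

0.47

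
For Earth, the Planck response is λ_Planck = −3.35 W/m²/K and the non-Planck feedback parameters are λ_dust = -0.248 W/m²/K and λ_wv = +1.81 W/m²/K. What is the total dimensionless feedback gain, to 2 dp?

Convert to gains: g_dust = -0.248/3.35 = -0.07403; g_wv = 1.81/3.35 = 0.5403.
Total gain g = 0.46627.

0.47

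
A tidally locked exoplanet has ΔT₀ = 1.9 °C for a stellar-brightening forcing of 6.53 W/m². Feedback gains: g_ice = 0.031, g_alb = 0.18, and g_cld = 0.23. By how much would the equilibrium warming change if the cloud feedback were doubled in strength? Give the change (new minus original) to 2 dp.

Original: g = 0.441, ΔT = 1.9/(1−0.441) = 3.3989 °C.
With doubled cloud: g' = 0.671, ΔT' = 1.9/(1−0.671) = 5.7751 °C.
Change = 5.7751 − 3.3989 = 2.38 °C.

2.38 °C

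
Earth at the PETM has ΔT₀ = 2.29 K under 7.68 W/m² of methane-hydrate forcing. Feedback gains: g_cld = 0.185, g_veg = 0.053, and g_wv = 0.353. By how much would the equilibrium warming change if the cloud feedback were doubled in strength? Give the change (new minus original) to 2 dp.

4.62 K

Original: g = 0.591, ΔT = 2.29/(1−0.591) = 5.5990 K.
With doubled cloud: g' = 0.776, ΔT' = 2.29/(1−0.776) = 10.2232 K.
Change = 10.2232 − 5.5990 = 4.62 K.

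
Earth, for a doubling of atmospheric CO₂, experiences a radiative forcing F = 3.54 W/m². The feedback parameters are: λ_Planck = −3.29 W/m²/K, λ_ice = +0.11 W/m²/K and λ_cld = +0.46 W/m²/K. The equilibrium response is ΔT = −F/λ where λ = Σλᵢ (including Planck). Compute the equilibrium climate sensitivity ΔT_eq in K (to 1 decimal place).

1.3 K

Net feedback parameter λ = (−3.29) + (+0.11) + (+0.46) = -2.72 W/m²/K.
ΔT = −F/λ = −3.54/(-2.72) = 1.3 K.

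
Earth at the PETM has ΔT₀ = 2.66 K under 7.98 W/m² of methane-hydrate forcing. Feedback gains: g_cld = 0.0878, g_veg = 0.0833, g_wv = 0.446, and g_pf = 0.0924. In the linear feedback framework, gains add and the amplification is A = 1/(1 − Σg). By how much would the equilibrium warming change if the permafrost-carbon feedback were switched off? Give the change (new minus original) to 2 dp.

Original: g = 0.7095, ΔT = 2.66/(1−0.7095) = 9.1566 K.
Without permafrost-carbon: g' = 0.6171, ΔT' = 2.66/(1−0.6171) = 6.9470 K.
Change = 6.9470 − 9.1566 = -2.21 K.

-2.21 K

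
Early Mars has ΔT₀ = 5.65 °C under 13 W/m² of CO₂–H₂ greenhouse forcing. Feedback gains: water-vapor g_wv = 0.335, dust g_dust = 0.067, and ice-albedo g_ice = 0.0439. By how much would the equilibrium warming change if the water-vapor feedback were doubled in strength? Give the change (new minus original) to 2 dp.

Original: g = 0.4459, ΔT = 5.65/(1−0.4459) = 10.1967 °C.
With doubled water-vapor: g' = 0.7809, ΔT' = 5.65/(1−0.7809) = 25.7873 °C.
Change = 25.7873 − 10.1967 = 15.59 °C.

15.59 °C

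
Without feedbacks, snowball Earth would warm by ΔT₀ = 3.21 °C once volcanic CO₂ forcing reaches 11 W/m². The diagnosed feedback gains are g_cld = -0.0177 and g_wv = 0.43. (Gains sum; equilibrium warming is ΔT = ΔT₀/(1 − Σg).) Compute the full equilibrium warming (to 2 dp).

5.46 °C

Total gain g = -0.0177 + 0.43 = 0.4123.
Amplification A = 1/(1 − 0.4123) = 1.702.
ΔT = 3.21 × 1.702 = 5.46 °C.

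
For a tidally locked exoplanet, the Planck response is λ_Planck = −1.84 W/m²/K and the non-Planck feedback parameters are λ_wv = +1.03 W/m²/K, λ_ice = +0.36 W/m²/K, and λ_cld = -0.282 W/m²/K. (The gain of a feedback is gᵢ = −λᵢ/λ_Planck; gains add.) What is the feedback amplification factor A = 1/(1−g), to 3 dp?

Convert to gains: g_wv = 1.03/1.84 = 0.5598; g_ice = 0.36/1.84 = 0.1957; g_cld = -0.282/1.84 = -0.1533.
Total gain g = 0.6022.
A = 1/(1 − 0.6022) = 2.514.

2.514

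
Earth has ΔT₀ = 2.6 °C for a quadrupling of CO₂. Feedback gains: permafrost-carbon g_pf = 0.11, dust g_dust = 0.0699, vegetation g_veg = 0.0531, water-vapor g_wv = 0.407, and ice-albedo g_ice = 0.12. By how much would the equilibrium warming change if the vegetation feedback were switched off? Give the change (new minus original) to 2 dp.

-1.96 °C

Original: g = 0.76, ΔT = 2.6/(1−0.76) = 10.8333 °C.
Without vegetation: g' = 0.7069, ΔT' = 2.6/(1−0.7069) = 8.8707 °C.
Change = 8.8707 − 10.8333 = -1.96 °C.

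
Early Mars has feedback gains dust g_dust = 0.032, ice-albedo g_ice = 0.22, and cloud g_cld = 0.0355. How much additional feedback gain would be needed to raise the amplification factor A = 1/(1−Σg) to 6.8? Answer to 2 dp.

Current total gain = 0.2875.
Target gain for A = 6.8: g* = 1 − 1/6.8 = 0.8529.
Additional gain needed = 0.8529 − 0.2875 = 0.57.

0.57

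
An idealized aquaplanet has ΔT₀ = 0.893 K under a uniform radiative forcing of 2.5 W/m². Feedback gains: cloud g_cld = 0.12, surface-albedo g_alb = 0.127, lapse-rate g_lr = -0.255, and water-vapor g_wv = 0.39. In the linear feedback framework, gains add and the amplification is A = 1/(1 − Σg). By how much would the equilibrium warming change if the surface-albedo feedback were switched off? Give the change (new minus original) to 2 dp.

Original: g = 0.382, ΔT = 0.893/(1−0.382) = 1.4450 K.
Without surface-albedo: g' = 0.255, ΔT' = 0.893/(1−0.255) = 1.1987 K.
Change = 1.1987 − 1.4450 = -0.25 K.

-0.25 K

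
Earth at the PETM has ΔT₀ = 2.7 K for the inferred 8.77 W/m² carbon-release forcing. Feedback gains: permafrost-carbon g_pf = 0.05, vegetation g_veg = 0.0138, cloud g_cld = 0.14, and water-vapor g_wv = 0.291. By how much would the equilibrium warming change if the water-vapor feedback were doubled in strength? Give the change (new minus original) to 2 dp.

7.26 K

Original: g = 0.4948, ΔT = 2.7/(1−0.4948) = 5.3444 K.
With doubled water-vapor: g' = 0.7858, ΔT' = 2.7/(1−0.7858) = 12.6050 K.
Change = 12.6050 − 5.3444 = 7.26 K.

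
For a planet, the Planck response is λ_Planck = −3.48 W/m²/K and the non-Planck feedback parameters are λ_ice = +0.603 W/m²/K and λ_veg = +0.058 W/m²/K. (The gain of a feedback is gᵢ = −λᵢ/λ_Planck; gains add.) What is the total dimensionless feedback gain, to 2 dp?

0.19

Convert to gains: g_ice = 0.603/3.48 = 0.1733; g_veg = 0.058/3.48 = 0.01667.
Total gain g = 0.18997.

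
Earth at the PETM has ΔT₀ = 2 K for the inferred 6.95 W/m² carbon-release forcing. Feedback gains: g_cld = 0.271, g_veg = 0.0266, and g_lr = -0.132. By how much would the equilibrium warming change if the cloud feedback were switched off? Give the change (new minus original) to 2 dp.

Original: g = 0.1656, ΔT = 2/(1−0.1656) = 2.3969 K.
Without cloud: g' = -0.1054, ΔT' = 2/(1+0.1054) = 1.8093 K.
Change = 1.8093 − 2.3969 = -0.59 K.

-0.59 K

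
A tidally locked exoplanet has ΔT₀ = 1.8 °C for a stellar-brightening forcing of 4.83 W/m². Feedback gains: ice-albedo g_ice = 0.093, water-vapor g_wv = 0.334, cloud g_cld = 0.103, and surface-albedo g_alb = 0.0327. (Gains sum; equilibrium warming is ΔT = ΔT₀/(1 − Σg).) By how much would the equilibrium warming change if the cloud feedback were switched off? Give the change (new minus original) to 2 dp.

Original: g = 0.5627, ΔT = 1.8/(1−0.5627) = 4.1162 °C.
Without cloud: g' = 0.4597, ΔT' = 1.8/(1−0.4597) = 3.3315 °C.
Change = 3.3315 − 4.1162 = -0.78 °C.

-0.78 °C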